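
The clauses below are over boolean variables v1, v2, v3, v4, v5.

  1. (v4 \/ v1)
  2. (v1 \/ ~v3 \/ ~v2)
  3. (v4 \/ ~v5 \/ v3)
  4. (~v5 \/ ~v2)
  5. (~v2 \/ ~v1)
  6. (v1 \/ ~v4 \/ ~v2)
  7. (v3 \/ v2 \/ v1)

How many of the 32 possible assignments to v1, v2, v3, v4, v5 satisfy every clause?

Split on v1, then v2.
  v1=T, v2=T: a clause becomes empty — 0.
  v1=T, v2=F: 7 of the 8 assignments to (v3,v4,v5) work.
  v1=F, v2=T: a clause becomes empty — 0.
  v1=F, v2=F: remaining (v3,v4,v5) ∈ {(T,T,F); (T,T,T)} — 2.
Total: 0 + 7 + 0 + 2 = 9.

9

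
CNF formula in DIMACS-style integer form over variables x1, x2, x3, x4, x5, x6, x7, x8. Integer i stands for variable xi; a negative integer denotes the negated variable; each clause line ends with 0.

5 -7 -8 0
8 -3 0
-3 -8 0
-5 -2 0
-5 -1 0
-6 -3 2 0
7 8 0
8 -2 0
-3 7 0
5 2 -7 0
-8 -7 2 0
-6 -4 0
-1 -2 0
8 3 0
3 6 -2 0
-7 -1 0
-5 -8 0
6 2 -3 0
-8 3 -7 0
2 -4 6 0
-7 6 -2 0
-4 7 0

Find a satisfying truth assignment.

x1=T  x2=F  x3=F  x4=F  x5=F  x6=F  x7=F  x8=T

Pure literal: x4 appears only negated; assign x4 = False.
Set x1 = True and propagate.
  then x5 is forced to False.
  then x2 is forced to False.
  then x7 is forced to False.
  then x8 is forced to True.
  then x3 is forced to False.
x6 is now unconstrained; take x6 = False.
Every clause has at least one true literal under this assignment.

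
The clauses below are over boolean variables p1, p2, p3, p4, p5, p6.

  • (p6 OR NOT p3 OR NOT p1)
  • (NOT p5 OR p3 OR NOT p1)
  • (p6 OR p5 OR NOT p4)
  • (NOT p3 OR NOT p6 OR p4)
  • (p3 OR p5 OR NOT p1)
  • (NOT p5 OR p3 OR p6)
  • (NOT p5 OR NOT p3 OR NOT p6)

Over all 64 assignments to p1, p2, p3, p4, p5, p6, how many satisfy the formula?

20

Split on p3, then p5.
  p3=T, p5=T: remaining (p1,p2,p4,p6) ∈ {(F,F,F,F); (F,F,T,F); (F,T,F,F); (F,T,T,F)} — 4.
  p3=T, p5=F: p2 free; 3 ways for (p1,p4,p6) × 2^1 = 6.
  p3=F, p5=T: remaining (p1,p2,p4,p6) ∈ {(F,F,F,T); (F,F,T,T); (F,T,F,T); (F,T,T,T)} — 4.
  p3=F, p5=F: p2 free; 3 ways for (p1,p4,p6) × 2^1 = 6.
Total: 4 + 6 + 4 + 6 = 20.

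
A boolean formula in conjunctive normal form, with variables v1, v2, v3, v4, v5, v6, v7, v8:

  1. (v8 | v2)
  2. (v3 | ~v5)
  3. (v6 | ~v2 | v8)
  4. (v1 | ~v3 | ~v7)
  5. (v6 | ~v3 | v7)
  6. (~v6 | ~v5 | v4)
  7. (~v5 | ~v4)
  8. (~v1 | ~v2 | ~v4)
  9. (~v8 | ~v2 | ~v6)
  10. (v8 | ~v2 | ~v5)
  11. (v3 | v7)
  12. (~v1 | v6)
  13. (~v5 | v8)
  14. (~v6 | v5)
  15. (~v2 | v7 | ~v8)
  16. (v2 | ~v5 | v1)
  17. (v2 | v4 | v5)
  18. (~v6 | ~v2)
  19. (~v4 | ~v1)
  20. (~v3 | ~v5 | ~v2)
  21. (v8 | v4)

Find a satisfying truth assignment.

v1=False  v2=True  v3=False  v4=True  v5=False  v6=False  v7=True  v8=True

Try v1 = False.
Set v2 = True and propagate.
  then v6 is forced to False.
  then v8 is forced to True.
  then v7 is forced to True.
  then v3 is forced to False.
  then v5 is forced to False.
v4 is now unconstrained; take v4 = True.
Every clause has at least one true literal under this assignment.
Check each clause:
  1. (v8 | v2) — v8 is true.
  2. (v3 | ~v5) — ~v5 is true.
  3. (v8 | v6 | ~v2) — v8 is true.
  4. (~v7 | v1 | ~v3) — ~v3 is true.
  5. (~v3 | v7 | v6) — ~v3 is true.
  6. (v4 | ~v6 | ~v5) — ~v6 is true.
  7. (~v4 | ~v5) — ~v5 is true.
  8. (~v4 | ~v1 | ~v2) — ~v1 is true.
  9. (~v8 | ~v6 | ~v2) — ~v6 is true.
  10. (v8 | ~v2 | ~v5) — v8 is true.
  11. (v7 | v3) — v7 is true.
  12. (v6 | ~v1) — ~v1 is true.
  13. (~v5 | v8) — v8 is true.
  14. (v5 | ~v6) — ~v6 is true.
  15. (~v8 | v7 | ~v2) — v7 is true.
  16. (~v5 | v2 | v1) — v2 is true.
  17. (v4 | v5 | v2) — v2 is true.
  18. (~v2 | ~v6) — ~v6 is true.
  19. (~v4 | ~v1) — ~v1 is true.
  20. (~v5 | ~v3 | ~v2) — ~v5 is true.
  21. (v8 | v4) — v8 is true.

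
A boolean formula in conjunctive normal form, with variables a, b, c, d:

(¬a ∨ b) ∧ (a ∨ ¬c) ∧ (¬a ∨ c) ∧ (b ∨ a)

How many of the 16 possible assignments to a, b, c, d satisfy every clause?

4

Satisfying assignments:
  a=F b=T c=F d=F
  a=F b=T c=F d=T
  a=T b=T c=T d=F
  a=T b=T c=T d=T
Count: 4.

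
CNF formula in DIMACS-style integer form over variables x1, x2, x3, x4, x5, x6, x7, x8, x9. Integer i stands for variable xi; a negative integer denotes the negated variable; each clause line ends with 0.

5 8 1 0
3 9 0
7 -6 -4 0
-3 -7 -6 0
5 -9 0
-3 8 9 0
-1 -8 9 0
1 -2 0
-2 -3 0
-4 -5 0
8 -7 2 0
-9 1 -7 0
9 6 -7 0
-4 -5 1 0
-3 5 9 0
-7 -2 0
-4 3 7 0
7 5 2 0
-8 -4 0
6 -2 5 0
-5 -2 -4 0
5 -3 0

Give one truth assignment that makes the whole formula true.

Pure literal: x4 appears only negated; assign x4 = False.
Try x1 = True.
For the remaining variables, x2 = False, x3 = True, x5 = True, x6 = False, x7 = False, x8 = False, x9 = True works.
Every clause has at least one true literal under this assignment.
Check each clause:
  1. (x1 ∨ x8 ∨ x5) — x1 is true.
  2. (x9 ∨ x3) — x9 is true.
  3. (¬x6 ∨ ¬x4 ∨ x7) — ¬x6 is true.
  4. (¬x6 ∨ ¬x3 ∨ ¬x7) — ¬x7 is true.
  5. (¬x9 ∨ x5) — x5 is true.
  6. (x8 ∨ ¬x3 ∨ x9) — x9 is true.
  7. (¬x1 ∨ ¬x8 ∨ x9) — ¬x8 is true.
  8. (x1 ∨ ¬x2) — x1 is true.
  9. (¬x2 ∨ ¬x3) — ¬x2 is true.
  10. (¬x4 ∨ ¬x5) — ¬x4 is true.
  11. (x8 ∨ x2 ∨ ¬x7) — ¬x7 is true.
  12. (¬x7 ∨ x1 ∨ ¬x9) — x1 is true.
  13. (x9 ∨ ¬x7 ∨ x6) — x9 is true.
  14. (¬x5 ∨ x1 ∨ ¬x4) — x1 is true.
  15. (x9 ∨ ¬x3 ∨ x5) — x9 is true.
  16. (¬x2 ∨ ¬x7) — ¬x7 is true.
  17. (x3 ∨ x7 ∨ ¬x4) — x3 is true.
  18. (x5 ∨ x7 ∨ x2) — x5 is true.
  19. (¬x4 ∨ ¬x8) — ¬x8 is true.
  20. (x6 ∨ x5 ∨ ¬x2) — x5 is true.
  21. (¬x5 ∨ ¬x2 ∨ ¬x4) — ¬x4 is true.
  22. (x5 ∨ ¬x3) — x5 is true.

x1=T, x2=F, x3=T, x4=F, x5=T, x6=F, x7=F, x8=F, x9=T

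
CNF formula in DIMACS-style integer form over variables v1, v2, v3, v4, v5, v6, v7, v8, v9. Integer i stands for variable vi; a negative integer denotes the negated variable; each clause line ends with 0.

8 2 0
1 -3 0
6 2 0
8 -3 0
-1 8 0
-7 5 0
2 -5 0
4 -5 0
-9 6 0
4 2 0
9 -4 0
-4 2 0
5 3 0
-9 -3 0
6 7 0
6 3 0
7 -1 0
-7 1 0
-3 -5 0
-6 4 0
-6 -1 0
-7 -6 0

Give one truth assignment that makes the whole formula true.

v1 = F  v2 = T  v3 = F  v4 = T  v5 = T  v6 = T  v7 = F  v8 = F  v9 = T

Pure literal: v2 appears only positively; assign v2 = True.
Try v1 = False.
  then v3 is forced to False.
  then v5 is forced to True.
  then v4 is forced to True.
  then v9 is forced to True.
  then v6 is forced to True.
  then v7 is forced to False.
v8 is now unconstrained; take v8 = False.
Every clause has at least one true literal under this assignment.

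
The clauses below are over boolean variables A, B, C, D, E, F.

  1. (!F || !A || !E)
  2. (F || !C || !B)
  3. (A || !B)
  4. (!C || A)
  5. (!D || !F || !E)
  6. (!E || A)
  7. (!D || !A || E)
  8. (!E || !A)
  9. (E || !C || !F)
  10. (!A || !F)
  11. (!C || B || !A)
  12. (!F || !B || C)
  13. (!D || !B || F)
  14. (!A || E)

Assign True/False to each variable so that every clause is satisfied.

Try A = False.
  then B is forced to False.
  then C is forced to False.
  then E is forced to False.
D, F are now unconstrained; take D = True, F = True.

A=False, B=False, C=False, D=True, E=False, F=True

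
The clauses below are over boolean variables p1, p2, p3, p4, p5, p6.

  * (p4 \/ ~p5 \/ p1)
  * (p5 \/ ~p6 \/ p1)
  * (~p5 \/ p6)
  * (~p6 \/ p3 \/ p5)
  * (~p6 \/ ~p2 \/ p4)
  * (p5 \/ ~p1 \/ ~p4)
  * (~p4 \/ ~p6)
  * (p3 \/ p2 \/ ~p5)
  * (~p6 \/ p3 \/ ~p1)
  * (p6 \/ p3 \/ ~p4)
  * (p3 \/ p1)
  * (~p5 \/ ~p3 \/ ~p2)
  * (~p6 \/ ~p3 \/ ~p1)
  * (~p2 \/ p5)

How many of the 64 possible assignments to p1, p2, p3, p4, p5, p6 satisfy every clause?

4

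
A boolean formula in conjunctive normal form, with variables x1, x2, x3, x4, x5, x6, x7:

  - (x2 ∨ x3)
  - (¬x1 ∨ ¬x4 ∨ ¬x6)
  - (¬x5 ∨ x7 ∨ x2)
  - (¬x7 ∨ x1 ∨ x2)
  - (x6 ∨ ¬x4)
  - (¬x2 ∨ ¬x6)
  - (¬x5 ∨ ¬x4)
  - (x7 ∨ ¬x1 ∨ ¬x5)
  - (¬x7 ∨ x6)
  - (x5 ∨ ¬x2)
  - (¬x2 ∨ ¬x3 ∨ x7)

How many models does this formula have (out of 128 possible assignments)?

8

Case analysis on x2 and x7:
  x2=1, x7=1: a clause becomes empty — 0.
  x2=1, x7=0: remaining (x1,x3,x4,x5,x6) ∈ {(0,0,0,1,0)} — 1.
  x2=0, x7=1: remaining (x1,x3,x4,x5,x6) ∈ {(1,1,0,0,1); (1,1,0,1,1)} — 2.
  x2=0, x7=0: 5 of the 32 assignments to (x1,x3,x4,x5,x6) work.
Total: 0 + 1 + 2 + 5 = 8.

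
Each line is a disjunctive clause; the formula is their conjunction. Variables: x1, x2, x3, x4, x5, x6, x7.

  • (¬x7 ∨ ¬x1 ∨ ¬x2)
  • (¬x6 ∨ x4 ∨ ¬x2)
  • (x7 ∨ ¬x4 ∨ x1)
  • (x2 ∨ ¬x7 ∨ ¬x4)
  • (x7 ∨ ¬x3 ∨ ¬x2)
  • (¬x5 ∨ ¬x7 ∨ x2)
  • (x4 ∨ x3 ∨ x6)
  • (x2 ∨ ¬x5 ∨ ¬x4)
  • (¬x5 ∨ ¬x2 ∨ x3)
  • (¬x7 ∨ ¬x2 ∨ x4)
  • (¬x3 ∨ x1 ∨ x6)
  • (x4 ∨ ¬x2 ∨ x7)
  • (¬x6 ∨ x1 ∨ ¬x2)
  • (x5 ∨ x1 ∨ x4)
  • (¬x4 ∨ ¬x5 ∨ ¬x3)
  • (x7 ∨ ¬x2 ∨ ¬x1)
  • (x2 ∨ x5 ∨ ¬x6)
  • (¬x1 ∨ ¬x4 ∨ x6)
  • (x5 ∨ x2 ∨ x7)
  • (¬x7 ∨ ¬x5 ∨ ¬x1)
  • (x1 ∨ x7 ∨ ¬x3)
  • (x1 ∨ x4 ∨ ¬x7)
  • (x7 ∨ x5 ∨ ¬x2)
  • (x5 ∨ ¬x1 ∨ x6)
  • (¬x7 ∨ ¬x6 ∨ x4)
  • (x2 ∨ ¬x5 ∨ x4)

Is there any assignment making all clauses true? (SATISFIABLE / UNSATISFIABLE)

SATISFIABLE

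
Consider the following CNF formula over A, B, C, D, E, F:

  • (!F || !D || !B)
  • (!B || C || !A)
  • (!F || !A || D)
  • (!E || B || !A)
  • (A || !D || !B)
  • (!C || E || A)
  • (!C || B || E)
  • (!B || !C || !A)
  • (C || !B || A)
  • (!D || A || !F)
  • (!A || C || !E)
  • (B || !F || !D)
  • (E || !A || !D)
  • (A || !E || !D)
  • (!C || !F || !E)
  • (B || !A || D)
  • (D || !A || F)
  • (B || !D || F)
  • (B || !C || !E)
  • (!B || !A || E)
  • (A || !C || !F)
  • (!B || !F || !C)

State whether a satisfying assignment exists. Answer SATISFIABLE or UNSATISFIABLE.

SATISFIABLE

Branch on A: take A = False.
Set B = False and propagate.
The remaining clauses are satisfied by C = False, D = False, E = False, F = True.
So A = False, B = False, C = False, D = False, E = False, F = True is a satisfying assignment.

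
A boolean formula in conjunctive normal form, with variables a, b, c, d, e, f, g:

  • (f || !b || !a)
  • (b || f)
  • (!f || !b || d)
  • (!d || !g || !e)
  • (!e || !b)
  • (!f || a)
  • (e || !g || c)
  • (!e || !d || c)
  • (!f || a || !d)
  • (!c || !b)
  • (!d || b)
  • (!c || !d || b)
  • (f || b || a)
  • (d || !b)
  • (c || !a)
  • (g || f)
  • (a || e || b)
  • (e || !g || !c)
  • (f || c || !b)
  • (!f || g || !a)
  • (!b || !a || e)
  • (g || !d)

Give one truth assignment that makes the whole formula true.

a=T, b=F, c=T, d=F, e=T, f=T, g=T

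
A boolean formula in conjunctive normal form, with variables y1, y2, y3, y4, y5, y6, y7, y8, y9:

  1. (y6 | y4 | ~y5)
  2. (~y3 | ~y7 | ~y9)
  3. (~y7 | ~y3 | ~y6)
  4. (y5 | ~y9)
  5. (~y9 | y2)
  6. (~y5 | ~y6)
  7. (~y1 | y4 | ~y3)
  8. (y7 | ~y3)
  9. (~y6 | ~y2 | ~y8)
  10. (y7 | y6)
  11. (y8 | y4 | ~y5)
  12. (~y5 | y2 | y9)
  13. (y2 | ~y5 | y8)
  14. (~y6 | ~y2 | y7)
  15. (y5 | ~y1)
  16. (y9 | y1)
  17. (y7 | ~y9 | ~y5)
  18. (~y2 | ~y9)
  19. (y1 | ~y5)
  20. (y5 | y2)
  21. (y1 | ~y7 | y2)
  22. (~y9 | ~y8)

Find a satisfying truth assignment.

y1=True, y2=True, y3=False, y4=True, y5=True, y6=False, y7=True, y8=False, y9=False

Check each clause:
  1. (y6 | y4 | ~y5) — y4 is true.
  2. (~y9 | ~y3 | ~y7) — ~y3 is true.
  3. (~y6 | ~y7 | ~y3) — ~y6 is true.
  4. (~y9 | y5) — y5 is true.
  5. (~y9 | y2) — y2 is true.
  6. (~y6 | ~y5) — ~y6 is true.
  7. (~y1 | y4 | ~y3) — y4 is true.
  8. (y7 | ~y3) — ~y3 is true.
  9. (~y8 | ~y6 | ~y2) — ~y8 is true.
  10. (y7 | y6) — y7 is true.
  11. (~y5 | y4 | y8) — y4 is true.
  12. (~y5 | y9 | y2) — y2 is true.
  13. (~y5 | y2 | y8) — y2 is true.
  14. (~y6 | ~y2 | y7) — ~y6 is true.
  15. (~y1 | y5) — y5 is true.
  16. (y1 | y9) — y1 is true.
  17. (~y5 | ~y9 | y7) — ~y9 is true.
  18. (~y2 | ~y9) — ~y9 is true.
  19. (y1 | ~y5) — y1 is true.
  20. (y2 | y5) — y2 is true.
  21. (y1 | y2 | ~y7) — y2 is true.
  22. (~y8 | ~y9) — ~y8 is true.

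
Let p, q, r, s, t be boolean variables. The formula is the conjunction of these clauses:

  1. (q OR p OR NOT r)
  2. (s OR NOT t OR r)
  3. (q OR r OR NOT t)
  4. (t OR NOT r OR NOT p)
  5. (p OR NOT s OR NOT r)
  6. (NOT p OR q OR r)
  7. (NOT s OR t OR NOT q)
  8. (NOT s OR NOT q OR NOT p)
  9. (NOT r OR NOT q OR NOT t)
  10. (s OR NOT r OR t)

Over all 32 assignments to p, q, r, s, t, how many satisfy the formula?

7

Split on r, then q.
  r=T, q=T: a clause becomes empty — 0.
  r=T, q=F: remaining (p,s,t) ∈ {(T,F,T); (T,T,T)} — 2.
  r=F, q=T: remaining (p,s,t) ∈ {(F,F,F); (F,T,T); (T,F,F)} — 3.
  r=F, q=F: remaining (p,s,t) ∈ {(F,F,F); (F,T,F)} — 2.
Total: 0 + 2 + 3 + 2 = 7.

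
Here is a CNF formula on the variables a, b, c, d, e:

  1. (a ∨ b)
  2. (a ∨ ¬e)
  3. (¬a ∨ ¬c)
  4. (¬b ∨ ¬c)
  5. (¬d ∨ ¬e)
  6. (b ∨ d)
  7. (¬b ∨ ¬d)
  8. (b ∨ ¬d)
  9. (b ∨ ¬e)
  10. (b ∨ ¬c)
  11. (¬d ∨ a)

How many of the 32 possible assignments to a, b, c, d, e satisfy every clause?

The models are:
  a=F b=T c=F d=F e=F
  a=T b=T c=F d=F e=F
  a=T b=T c=F d=F e=T
That's 3 in total.

3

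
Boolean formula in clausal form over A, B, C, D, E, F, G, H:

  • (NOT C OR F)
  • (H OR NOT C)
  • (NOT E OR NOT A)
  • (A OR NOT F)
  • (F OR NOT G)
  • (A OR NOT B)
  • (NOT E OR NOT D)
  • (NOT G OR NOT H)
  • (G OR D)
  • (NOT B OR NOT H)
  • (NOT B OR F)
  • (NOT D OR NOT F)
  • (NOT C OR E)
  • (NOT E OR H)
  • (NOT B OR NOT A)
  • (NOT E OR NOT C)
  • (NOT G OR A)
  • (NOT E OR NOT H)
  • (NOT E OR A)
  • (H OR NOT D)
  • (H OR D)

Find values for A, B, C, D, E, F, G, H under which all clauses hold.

Pure literal: B appears only negated; assign B = False.
Pure literal: C appears only negated; assign C = False.
Try A = False.
  then F is forced to False.
  then G is forced to False.
  then D is forced to True.
  then E is forced to False.
  then H is forced to True.

A=F, B=F, C=F, D=T, E=F, F=F, G=F, H=T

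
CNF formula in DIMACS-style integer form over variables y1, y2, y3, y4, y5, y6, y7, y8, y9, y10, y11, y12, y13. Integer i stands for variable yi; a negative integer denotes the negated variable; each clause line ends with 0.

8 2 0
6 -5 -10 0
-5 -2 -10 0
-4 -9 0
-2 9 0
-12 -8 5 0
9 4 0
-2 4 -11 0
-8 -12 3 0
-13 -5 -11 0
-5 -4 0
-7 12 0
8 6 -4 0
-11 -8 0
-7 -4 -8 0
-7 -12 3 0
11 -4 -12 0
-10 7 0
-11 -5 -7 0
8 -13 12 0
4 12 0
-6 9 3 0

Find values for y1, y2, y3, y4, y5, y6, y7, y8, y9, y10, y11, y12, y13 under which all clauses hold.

y3 occurs only positively in the remaining clauses — set y3 = True.
Pure literal: y10 appears only negated; assign y10 = False.
Try y2 = False.
  then y8 is forced to True.
  then y11 is forced to False.
For the remaining variables, y1 = False, y4 = False, y5 = True, y6 = False, y7 = False, y9 = True, y12 = True, y13 = False works.
Every clause has at least one true literal under this assignment.

y1=0, y2=0, y3=1, y4=0, y5=1, y6=0, y7=0, y8=1, y9=1, y10=0, y11=0, y12=1, y13=0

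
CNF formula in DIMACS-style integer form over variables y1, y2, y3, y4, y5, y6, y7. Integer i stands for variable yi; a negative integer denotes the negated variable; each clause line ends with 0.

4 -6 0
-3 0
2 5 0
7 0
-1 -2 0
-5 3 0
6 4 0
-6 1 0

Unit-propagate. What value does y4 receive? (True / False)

True

(NOT y3) is a unit clause: y3 = False.
Unit clause (y7) sets y7 = True.
(NOT y5 OR y3): since y3 = False, the clause reduces to (NOT y5). y5 = False.
(y5 OR y2) with y5 = False leaves only y2, so y2 = True.
(NOT y2 OR NOT y1): since y2 = True, the clause reduces to (NOT y1). y1 = False.
From (NOT y6 OR y1) and y1 = False: y6 = False.
From (y4 OR y6) and y6 = False: y4 = True.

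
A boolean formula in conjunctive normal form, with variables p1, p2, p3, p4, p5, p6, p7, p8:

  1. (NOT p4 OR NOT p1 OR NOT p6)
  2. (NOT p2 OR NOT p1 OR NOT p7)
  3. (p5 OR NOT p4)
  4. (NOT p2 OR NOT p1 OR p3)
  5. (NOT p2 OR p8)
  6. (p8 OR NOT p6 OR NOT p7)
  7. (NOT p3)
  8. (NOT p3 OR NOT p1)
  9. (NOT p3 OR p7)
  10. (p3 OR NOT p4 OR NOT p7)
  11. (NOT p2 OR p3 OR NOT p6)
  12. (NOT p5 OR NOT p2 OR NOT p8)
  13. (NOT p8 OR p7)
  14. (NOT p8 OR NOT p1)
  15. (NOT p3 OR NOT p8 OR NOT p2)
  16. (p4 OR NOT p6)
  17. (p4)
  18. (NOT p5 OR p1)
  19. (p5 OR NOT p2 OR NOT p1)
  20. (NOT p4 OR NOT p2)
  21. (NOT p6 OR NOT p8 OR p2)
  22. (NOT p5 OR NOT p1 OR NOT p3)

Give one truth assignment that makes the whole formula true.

p1=True, p2=False, p3=False, p4=True, p5=True, p6=False, p7=False, p8=False

Check each clause:
  1. (NOT p1 OR NOT p4 OR NOT p6) — NOT p6 is true.
  2. (NOT p2 OR NOT p1 OR NOT p7) — NOT p7 is true.
  3. (p5 OR NOT p4) — p5 is true.
  4. (NOT p1 OR NOT p2 OR p3) — NOT p2 is true.
  5. (p8 OR NOT p2) — NOT p2 is true.
  6. (p8 OR NOT p7 OR NOT p6) — NOT p7 is true.
  7. (NOT p3) — NOT p3 is true.
  8. (NOT p3 OR NOT p1) — NOT p3 is true.
  9. (p7 OR NOT p3) — NOT p3 is true.
  10. (NOT p7 OR p3 OR NOT p4) — NOT p7 is true.
  11. (p3 OR NOT p2 OR NOT p6) — NOT p6 is true.
  12. (NOT p2 OR NOT p8 OR NOT p5) — NOT p8 is true.
  13. (NOT p8 OR p7) — NOT p8 is true.
  14. (NOT p1 OR NOT p8) — NOT p8 is true.
  15. (NOT p2 OR NOT p8 OR NOT p3) — NOT p8 is true.
  16. (NOT p6 OR p4) — NOT p6 is true.
  17. (p4) — p4 is true.
  18. (p1 OR NOT p5) — p1 is true.
  19. (p5 OR NOT p2 OR NOT p1) — p5 is true.
  20. (NOT p4 OR NOT p2) — NOT p2 is true.
  21. (NOT p6 OR p2 OR NOT p8) — NOT p8 is true.
  22. (NOT p3 OR NOT p5 OR NOT p1) — NOT p3 is true.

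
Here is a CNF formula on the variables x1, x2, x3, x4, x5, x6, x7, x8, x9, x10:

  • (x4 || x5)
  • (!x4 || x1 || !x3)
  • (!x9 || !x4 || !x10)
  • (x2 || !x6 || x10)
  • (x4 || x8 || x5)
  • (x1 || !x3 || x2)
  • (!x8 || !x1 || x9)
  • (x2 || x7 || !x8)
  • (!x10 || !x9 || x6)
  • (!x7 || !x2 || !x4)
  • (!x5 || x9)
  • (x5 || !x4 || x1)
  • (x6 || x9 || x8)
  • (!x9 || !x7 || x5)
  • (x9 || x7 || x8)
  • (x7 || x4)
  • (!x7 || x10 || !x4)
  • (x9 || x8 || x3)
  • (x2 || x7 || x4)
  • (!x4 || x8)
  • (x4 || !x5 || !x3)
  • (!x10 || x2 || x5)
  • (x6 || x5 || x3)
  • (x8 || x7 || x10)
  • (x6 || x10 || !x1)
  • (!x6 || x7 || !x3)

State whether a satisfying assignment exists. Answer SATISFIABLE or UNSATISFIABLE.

Try x1 = False.
Branch on x2: take x2 = False.
  then x3 is forced to False.
For the remaining variables, x4 = False, x5 = True, x6 = False, x7 = True, x8 = True, x9 = True, x10 = False works.
So x1=False  x2=False  x3=False  x4=False  x5=True  x6=False  x7=True  x8=True  x9=True  x10=False is a satisfying assignment.

SATISFIABLE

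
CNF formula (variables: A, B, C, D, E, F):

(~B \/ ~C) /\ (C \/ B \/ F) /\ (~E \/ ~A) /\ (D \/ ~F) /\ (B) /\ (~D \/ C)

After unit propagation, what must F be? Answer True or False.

False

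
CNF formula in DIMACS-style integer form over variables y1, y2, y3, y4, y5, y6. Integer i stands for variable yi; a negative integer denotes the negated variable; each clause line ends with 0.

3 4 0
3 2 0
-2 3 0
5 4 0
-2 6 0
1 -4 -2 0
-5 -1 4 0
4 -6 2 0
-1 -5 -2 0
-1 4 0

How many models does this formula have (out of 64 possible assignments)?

11

Split on y2, then y4.
  y2=1, y4=1: remaining (y1,y3,y5,y6) ∈ {(1,1,0,1)} — 1.
  y2=1, y4=0: remaining (y1,y3,y5,y6) ∈ {(0,1,1,1)} — 1.
  y2=0, y4=1: forces y3=1; y1, y5, y6 free → 2^3 = 8.
  y2=0, y4=0: remaining (y1,y3,y5,y6) ∈ {(0,1,1,0)} — 1.
Total: 1 + 1 + 8 + 1 = 11.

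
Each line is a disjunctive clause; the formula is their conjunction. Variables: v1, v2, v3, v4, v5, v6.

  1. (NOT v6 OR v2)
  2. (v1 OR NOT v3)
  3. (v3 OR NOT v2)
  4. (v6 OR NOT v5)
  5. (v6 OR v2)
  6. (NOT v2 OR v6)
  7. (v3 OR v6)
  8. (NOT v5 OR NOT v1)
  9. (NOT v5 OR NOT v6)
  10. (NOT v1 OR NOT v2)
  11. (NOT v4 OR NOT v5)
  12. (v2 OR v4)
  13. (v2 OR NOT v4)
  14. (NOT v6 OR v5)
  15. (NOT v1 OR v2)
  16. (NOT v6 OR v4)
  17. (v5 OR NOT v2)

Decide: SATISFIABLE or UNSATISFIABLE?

UNSATISFIABLE

v2 = True:
  propagation gives v3=True, v1=True; an empty clause results — contradiction.
v2 = False:
  propagation gives v6=False; an empty clause results — contradiction.
Every branch closes, so no satisfying assignment exists.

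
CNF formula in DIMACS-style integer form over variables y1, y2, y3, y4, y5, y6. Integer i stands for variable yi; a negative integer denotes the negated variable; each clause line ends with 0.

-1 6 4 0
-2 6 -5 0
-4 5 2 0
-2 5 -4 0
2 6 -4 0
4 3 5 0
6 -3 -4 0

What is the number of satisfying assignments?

24

Split on y4, then y2.
  y4=T, y2=T: remaining (y1,y3,y5,y6) ∈ {(F,F,T,T); (F,T,T,T); (T,F,T,T); (T,T,T,T)} — 4.
  y4=T, y2=F: remaining (y1,y3,y5,y6) ∈ {(F,F,T,T); (F,T,T,T); (T,F,T,T); (T,T,T,T)} — 4.
  y4=F, y2=T: 7 of the 16 assignments to (y1,y3,y5,y6) work.
  y4=F, y2=F: 9 of the 16 assignments to (y1,y3,y5,y6) work.
Total: 4 + 4 + 7 + 9 = 24.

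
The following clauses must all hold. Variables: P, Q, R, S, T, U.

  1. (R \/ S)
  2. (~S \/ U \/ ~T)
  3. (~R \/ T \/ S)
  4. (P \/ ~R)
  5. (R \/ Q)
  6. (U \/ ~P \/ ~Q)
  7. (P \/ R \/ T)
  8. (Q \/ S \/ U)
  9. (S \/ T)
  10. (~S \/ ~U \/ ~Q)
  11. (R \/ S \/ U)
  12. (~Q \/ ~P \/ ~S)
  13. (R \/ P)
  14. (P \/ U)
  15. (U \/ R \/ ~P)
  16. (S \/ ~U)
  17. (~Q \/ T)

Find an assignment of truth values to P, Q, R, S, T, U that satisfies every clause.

P=True  Q=False  R=True  S=True  T=False  U=True

Check each clause:
  1. (R \/ S) — R is true.
  2. (~S \/ ~T \/ U) — ~T is true.
  3. (T \/ S \/ ~R) — S is true.
  4. (P \/ ~R) — P is true.
  5. (Q \/ R) — R is true.
  6. (U \/ ~Q \/ ~P) — ~Q is true.
  7. (P \/ T \/ R) — P is true.
  8. (U \/ S \/ Q) — S is true.
  9. (T \/ S) — S is true.
  10. (~S \/ ~U \/ ~Q) — ~Q is true.
  11. (S \/ U \/ R) — R is true.
  12. (~P \/ ~Q \/ ~S) — ~Q is true.
  13. (P \/ R) — P is true.
  14. (U \/ P) — P is true.
  15. (R \/ U \/ ~P) — R is true.
  16. (~U \/ S) — S is true.
  17. (T \/ ~Q) — ~Q is true.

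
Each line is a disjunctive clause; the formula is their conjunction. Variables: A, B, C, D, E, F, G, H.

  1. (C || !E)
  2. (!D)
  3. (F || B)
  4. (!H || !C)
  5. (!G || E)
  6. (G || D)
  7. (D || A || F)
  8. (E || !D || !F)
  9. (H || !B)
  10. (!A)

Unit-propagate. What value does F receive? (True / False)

(!D) stands alone — D = False.
(D || G): since D = False, the clause reduces to (G). G = True.
From (!G || E) and G = True: E = True.
(C || !E): since E = True, the clause reduces to (C). C = True.
(!H || !C): since C = True, the clause reduces to (!H). H = False.
In (H || !B), H is now false; !B must hold, so B = False.
(F || B) with B = False leaves only F, so F = True.

True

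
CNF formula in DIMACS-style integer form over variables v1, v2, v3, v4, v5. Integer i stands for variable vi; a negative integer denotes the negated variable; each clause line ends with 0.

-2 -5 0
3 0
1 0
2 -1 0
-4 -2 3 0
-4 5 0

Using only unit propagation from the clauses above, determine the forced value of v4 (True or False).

Unit clause (v3) sets v3 = True.
(v1) is a unit clause: v1 = True.
(¬v1 ∨ v2): since v1 = True, the clause reduces to (v2). v2 = True.
In (¬v2 ∨ ¬v5), ¬v2 is now false; ¬v5 must hold, so v5 = False.
In (v5 ∨ ¬v4), v5 is now false; ¬v4 must hold, so v4 = False.

False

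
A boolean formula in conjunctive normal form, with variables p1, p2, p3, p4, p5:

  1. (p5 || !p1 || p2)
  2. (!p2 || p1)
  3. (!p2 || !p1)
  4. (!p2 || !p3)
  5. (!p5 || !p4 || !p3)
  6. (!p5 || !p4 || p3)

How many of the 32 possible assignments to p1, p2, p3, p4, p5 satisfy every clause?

8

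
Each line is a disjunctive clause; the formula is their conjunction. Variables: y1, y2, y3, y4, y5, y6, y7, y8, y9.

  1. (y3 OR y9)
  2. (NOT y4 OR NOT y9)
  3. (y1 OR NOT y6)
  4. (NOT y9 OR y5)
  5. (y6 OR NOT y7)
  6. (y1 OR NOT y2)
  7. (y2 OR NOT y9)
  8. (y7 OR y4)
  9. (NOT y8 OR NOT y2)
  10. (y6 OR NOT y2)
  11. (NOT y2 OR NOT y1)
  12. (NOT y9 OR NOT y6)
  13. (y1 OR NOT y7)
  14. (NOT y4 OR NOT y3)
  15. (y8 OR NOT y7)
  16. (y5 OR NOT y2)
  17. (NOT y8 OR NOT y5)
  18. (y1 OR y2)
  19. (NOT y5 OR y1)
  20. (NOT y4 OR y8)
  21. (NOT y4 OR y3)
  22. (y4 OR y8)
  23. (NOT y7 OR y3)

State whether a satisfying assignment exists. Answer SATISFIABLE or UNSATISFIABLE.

SATISFIABLE

Branch on y1: take y1 = True.
  then y2 is forced to False.
  then y9 is forced to False.
  then y3 is forced to True.
  then y4 is forced to False.
  then y7 is forced to True.
  then y6 is forced to True.
  then y8 is forced to True.
  then y5 is forced to False.
So y1=True, y2=False, y3=True, y4=False, y5=False, y6=True, y7=True, y8=True, y9=False is a satisfying assignment.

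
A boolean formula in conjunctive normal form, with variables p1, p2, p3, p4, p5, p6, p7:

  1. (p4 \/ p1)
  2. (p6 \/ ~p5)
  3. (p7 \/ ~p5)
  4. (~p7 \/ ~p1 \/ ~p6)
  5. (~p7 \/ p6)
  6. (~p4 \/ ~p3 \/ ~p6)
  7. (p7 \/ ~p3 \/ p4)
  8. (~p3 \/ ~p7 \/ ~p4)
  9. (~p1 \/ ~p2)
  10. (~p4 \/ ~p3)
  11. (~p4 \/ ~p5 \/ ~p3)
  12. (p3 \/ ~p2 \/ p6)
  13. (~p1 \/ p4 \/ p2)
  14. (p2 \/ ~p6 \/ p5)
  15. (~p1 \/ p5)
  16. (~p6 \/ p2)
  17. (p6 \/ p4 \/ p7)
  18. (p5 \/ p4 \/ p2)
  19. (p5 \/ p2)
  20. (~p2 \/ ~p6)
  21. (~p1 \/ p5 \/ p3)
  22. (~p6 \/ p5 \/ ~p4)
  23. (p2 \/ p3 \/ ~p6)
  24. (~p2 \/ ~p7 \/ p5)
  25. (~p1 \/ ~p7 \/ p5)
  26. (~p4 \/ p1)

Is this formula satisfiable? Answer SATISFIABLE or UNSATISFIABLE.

UNSATISFIABLE

p4 = True:
  propagation gives p3=False, p1=True, p2=False, p5=True; an empty clause results — contradiction.
p4 = False:
  propagation gives p1=True, p2=False; an empty clause results — contradiction.
Every branch closes, so no satisfying assignment exists.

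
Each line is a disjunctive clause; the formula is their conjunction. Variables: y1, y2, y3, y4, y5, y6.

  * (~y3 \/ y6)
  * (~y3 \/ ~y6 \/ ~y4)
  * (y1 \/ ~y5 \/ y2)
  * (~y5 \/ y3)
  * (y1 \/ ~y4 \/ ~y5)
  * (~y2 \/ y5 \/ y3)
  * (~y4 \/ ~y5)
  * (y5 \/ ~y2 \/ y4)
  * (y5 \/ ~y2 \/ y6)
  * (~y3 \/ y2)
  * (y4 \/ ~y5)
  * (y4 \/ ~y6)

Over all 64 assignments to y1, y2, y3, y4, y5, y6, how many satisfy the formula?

The models are:
  y1=F y2=F y3=F y4=F y5=F y6=F
  y1=F y2=F y3=F y4=T y5=F y6=F
  y1=F y2=F y3=F y4=T y5=F y6=T
  y1=T y2=F y3=F y4=F y5=F y6=F
  y1=T y2=F y3=F y4=T y5=F y6=F
  y1=T y2=F y3=F y4=T y5=F y6=T
Count: 6.

6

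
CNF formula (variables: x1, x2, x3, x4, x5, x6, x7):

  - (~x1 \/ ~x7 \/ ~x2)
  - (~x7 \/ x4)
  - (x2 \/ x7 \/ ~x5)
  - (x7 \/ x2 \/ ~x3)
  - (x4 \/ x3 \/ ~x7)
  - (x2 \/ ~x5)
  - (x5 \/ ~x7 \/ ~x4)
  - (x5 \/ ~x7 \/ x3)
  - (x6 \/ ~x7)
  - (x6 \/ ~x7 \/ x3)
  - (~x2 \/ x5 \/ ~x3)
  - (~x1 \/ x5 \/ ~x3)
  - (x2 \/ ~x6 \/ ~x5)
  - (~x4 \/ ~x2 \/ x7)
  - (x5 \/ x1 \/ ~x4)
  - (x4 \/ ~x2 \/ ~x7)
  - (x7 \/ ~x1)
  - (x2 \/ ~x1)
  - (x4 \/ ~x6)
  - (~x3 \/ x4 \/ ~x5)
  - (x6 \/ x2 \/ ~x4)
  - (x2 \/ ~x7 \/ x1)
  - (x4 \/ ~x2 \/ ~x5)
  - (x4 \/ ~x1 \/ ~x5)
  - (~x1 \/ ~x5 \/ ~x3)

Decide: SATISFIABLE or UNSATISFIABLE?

SATISFIABLE

Branch on x1: take x1 = False.
The remaining clauses are satisfied by x2 = True, x3 = True, x4 = True, x5 = True, x6 = True, x7 = True.
Every clause has at least one true literal under this assignment.
So x1=False, x2=True, x3=True, x4=True, x5=True, x6=True, x7=True is a satisfying assignment.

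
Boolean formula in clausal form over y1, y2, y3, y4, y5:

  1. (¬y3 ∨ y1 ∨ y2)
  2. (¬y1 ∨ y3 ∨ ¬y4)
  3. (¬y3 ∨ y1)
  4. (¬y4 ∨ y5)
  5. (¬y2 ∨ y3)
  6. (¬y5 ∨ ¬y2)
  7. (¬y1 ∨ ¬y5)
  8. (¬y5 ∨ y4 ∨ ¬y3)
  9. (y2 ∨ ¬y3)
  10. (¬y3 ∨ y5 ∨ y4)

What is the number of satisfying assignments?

4

The models are:
  y1=F y2=F y3=F y4=F y5=F
  y1=F y2=F y3=F y4=F y5=T
  y1=F y2=F y3=F y4=T y5=T
  y1=T y2=F y3=F y4=F y5=F
That's 4 in total.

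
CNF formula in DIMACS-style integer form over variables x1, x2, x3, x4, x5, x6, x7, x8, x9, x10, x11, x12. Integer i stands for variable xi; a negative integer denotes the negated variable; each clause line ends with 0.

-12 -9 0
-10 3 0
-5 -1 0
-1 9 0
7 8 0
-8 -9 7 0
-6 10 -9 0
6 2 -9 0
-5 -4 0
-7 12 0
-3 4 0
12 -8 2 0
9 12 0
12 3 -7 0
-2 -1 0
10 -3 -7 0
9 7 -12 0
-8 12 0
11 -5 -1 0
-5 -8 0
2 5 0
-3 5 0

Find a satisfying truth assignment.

Pure literal: x1 appears only negated; assign x1 = False.
Set x2 = True and propagate.
Set x3 = False and propagate.
  then x10 is forced to False.
For the remaining variables, x4 = True, x5 = False, x6 = False, x7 = True, x8 = False, x9 = False, x11 = False, x12 = True works.
Every clause has at least one true literal under this assignment.
Check each clause:
  1. (NOT x12 OR NOT x9) — NOT x9 is true.
  2. (NOT x10 OR x3) — NOT x10 is true.
  3. (NOT x1 OR NOT x5) — NOT x5 is true.
  4. (NOT x1 OR x9) — NOT x1 is true.
  5. (x7 OR x8) — x7 is true.
  6. (NOT x9 OR x7 OR NOT x8) — NOT x8 is true.
  7. (x10 OR NOT x9 OR NOT x6) — NOT x6 is true.
  8. (x6 OR x2 OR NOT x9) — x2 is true.
  9. (NOT x5 OR NOT x4) — NOT x5 is true.
  10. (x12 OR NOT x7) — x12 is true.
  11. (NOT x3 OR x4) — x4 is true.
  12. (NOT x8 OR x2 OR x12) — NOT x8 is true.
  13. (x12 OR x9) — x12 is true.
  14. (x12 OR NOT x7 OR x3) — x12 is true.
  15. (NOT x1 OR NOT x2) — NOT x1 is true.
  16. (NOT x3 OR NOT x7 OR x10) — NOT x3 is true.
  17. (x9 OR x7 OR NOT x12) — x7 is true.
  18. (NOT x8 OR x12) — NOT x8 is true.
  19. (NOT x1 OR x11 OR NOT x5) — NOT x5 is true.
  20. (NOT x5 OR NOT x8) — NOT x8 is true.
  21. (x2 OR x5) — x2 is true.
  22. (NOT x3 OR x5) — NOT x3 is true.

x1=F, x2=T, x3=F, x4=T, x5=F, x6=F, x7=T, x8=F, x9=F, x10=F, x11=F, x12=T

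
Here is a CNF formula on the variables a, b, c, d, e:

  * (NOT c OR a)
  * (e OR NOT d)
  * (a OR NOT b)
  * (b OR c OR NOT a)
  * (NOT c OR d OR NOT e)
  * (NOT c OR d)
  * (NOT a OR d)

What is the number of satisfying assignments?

6

The models are:
  a=F b=F c=F d=F e=F
  a=F b=F c=F d=F e=T
  a=F b=F c=F d=T e=T
  a=T b=F c=T d=T e=T
  a=T b=T c=F d=T e=T
  a=T b=T c=T d=T e=T
That's 6 in total.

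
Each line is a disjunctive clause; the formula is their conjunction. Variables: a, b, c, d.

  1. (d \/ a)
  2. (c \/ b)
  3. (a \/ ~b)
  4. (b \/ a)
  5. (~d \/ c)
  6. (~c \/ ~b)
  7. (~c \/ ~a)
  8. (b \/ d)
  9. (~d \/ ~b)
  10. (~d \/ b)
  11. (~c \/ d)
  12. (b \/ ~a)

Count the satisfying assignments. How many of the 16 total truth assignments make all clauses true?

1

The models are:
  a=T b=T c=F d=F
That's 1 in total.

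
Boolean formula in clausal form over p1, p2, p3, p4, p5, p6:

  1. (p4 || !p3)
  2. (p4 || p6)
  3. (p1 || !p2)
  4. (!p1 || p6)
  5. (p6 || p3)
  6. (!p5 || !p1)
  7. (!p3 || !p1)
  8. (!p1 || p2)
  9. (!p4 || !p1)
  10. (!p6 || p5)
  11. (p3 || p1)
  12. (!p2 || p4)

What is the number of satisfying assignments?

Satisfying assignments:
  p1=0 p2=0 p3=1 p4=1 p5=0 p6=0
  p1=0 p2=0 p3=1 p4=1 p5=1 p6=0
  p1=0 p2=0 p3=1 p4=1 p5=1 p6=1
That's 3 in total.

3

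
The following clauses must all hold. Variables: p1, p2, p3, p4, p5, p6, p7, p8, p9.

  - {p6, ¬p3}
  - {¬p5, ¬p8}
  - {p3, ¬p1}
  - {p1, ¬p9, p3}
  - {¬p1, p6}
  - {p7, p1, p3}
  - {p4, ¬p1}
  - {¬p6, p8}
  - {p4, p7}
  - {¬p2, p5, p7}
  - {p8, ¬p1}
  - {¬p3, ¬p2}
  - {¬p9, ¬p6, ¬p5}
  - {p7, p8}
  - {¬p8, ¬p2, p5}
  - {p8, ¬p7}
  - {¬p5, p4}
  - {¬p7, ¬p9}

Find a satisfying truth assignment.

p2 occurs only negated in the remaining clauses — set p2 = False.
p4 occurs only positively in the remaining clauses — set p4 = True.
Try p1 = True.
  then p3 is forced to True.
  then p6 is forced to True.
  then p8 is forced to True.
  then p5 is forced to False.
The remaining clauses are satisfied by p7 = False, p9 = False.
Every clause has at least one true literal under this assignment.

p1 = True, p2 = False, p3 = True, p4 = True, p5 = False, p6 = True, p7 = False, p8 = True, p9 = False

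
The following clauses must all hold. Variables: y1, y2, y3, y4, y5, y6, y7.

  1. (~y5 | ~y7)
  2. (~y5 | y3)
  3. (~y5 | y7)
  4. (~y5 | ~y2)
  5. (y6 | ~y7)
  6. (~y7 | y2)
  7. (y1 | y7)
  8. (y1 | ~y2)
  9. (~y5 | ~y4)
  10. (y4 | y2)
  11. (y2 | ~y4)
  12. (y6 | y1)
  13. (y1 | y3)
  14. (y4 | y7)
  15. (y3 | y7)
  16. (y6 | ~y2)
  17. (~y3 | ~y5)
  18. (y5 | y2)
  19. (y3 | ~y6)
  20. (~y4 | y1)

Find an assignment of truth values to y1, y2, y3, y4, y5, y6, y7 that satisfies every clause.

y1=T, y2=T, y3=T, y4=T, y5=F, y6=T, y7=T

Pure literal: y1 appears only positively; assign y1 = True.
Branch on y2: take y2 = True.
  then y5 is forced to False.
  then y6 is forced to True.
  then y3 is forced to True.
Branch on y4: take y4 = True.
y7 is now unconstrained; take y7 = True.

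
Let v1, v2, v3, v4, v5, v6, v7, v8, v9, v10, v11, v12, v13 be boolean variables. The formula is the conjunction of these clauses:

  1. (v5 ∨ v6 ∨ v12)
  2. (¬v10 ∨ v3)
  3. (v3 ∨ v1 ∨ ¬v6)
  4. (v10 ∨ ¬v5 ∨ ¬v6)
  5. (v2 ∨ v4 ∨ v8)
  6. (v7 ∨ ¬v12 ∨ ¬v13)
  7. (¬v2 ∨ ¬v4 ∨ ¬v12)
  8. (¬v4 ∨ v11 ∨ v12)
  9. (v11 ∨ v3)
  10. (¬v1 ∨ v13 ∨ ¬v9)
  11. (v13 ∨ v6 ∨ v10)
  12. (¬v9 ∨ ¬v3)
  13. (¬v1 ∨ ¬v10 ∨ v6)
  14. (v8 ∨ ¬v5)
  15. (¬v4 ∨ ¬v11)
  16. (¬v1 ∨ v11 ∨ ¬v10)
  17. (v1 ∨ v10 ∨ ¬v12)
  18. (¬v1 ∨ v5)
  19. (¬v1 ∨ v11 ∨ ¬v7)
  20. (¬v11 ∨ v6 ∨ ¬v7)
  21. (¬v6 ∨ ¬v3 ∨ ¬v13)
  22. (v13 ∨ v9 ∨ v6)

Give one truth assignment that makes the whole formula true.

v1 = F, v2 = F, v3 = T, v4 = T, v5 = T, v6 = F, v7 = T, v8 = T, v9 = F, v10 = T, v11 = F, v12 = T, v13 = T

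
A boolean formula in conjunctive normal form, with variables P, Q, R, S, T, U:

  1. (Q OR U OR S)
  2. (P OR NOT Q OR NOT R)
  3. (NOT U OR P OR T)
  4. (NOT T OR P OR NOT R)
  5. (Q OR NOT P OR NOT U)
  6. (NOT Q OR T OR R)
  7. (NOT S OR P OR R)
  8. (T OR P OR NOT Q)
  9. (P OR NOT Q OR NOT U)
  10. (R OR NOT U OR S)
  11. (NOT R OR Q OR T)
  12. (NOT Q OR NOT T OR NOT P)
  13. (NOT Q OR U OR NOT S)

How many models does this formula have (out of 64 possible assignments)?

7

Split on Q, then P.
  Q=1, P=1: remaining (R,S,T,U) ∈ {(1,0,0,0); (1,0,0,1); (1,1,0,1)} — 3.
  Q=1, P=0: remaining (R,S,T,U) ∈ {(0,0,1,0)} — 1.
  Q=0, P=1: remaining (R,S,T,U) ∈ {(0,1,0,0); (0,1,1,0); (1,1,1,0)} — 3.
  Q=0, P=0: no assignment works — 0.
Total: 3 + 1 + 3 + 0 = 7.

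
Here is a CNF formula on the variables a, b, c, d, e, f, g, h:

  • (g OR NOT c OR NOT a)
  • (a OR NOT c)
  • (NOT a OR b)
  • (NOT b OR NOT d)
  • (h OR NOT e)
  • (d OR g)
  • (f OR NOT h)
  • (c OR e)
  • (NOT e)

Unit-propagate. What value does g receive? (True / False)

(NOT e) is a unit clause: e = False.
From (e OR c) and e = False: c = True.
(NOT c OR a): since c = True, the clause reduces to (a). a = True.
(NOT c OR g OR NOT a): since c = True, a = True, the clause reduces to (g). g = True.

True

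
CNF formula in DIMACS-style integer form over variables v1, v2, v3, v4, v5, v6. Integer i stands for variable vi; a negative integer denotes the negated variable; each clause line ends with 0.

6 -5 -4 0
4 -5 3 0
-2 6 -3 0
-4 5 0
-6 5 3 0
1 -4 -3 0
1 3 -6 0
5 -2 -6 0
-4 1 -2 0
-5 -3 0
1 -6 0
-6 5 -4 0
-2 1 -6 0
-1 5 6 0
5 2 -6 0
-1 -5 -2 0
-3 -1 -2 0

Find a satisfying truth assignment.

Branch on v1: take v1 = False.
  then v6 is forced to False.
Set v2 = False and propagate.
Try v3 = False.
For the remaining variables, v4 = False, v5 = False works.

v1=F  v2=F  v3=F  v4=F  v5=F  v6=F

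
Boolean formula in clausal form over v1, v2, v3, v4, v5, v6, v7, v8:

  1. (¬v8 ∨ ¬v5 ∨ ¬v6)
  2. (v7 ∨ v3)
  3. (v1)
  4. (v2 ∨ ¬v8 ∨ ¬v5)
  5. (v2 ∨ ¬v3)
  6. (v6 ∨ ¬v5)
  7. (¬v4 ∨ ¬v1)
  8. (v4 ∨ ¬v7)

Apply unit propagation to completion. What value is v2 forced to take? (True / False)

True

Unit clause (v1) sets v1 = True.
(¬v1 ∨ ¬v4) with v1 = True leaves only ¬v4, so v4 = False.
(¬v7 ∨ v4) with v4 = False leaves only ¬v7, so v7 = False.
(v7 ∨ v3): since v7 = False, the clause reduces to (v3). v3 = True.
(v2 ∨ ¬v3): since v3 = True, the clause reduces to (v2). v2 = True.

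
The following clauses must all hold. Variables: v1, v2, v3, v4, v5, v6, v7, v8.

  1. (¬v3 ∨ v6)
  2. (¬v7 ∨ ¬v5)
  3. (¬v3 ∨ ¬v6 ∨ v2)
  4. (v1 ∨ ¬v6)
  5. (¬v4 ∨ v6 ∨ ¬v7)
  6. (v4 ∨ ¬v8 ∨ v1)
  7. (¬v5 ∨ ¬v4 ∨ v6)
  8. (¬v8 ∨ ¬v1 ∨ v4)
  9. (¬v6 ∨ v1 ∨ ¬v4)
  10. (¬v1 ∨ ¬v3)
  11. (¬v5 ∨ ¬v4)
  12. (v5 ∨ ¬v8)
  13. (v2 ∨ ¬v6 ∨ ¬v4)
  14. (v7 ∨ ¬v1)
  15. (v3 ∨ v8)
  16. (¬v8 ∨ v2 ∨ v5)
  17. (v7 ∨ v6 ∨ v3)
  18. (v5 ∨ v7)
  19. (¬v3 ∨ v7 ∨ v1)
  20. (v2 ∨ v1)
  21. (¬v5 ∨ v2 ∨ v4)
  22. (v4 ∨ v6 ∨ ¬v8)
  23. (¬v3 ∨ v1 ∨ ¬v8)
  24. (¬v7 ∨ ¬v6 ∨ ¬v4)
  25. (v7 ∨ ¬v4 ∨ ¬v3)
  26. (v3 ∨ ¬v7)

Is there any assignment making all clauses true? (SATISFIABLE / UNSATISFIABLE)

v4 = True:
  propagation gives v5=False, v8=False, v3=True, v6=True; an empty clause results — contradiction.
v4 = False:
  v1 = True:
    propagation gives v8=False, v3=False; an empty clause results — contradiction.
  v1 = False:
    propagation gives v6=False, v3=False, v8=False; an empty clause results — contradiction.
Every branch closes, so no satisfying assignment exists.

UNSATISFIABLE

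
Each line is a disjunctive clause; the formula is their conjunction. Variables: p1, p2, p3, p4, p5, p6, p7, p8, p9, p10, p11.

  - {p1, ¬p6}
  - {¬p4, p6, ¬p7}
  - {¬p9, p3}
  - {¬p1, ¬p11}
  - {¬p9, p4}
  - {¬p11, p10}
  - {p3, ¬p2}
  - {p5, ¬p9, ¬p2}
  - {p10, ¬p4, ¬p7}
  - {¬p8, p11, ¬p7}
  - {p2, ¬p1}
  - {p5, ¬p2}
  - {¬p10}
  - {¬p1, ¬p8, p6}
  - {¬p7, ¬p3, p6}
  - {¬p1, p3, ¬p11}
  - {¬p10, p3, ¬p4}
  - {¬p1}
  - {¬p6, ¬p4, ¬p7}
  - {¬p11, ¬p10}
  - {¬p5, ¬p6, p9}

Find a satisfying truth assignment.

p1 = F  p2 = T  p3 = T  p4 = T  p5 = T  p6 = F  p7 = F  p8 = F  p9 = T  p10 = F  p11 = F

Check each clause:
  1. {¬p6, p1} — ¬p6 is true.
  2. {¬p4, p6, ¬p7} — ¬p7 is true.
  3. {p3, ¬p9} — p3 is true.
  4. {¬p1, ¬p11} — ¬p11 is true.
  5. {¬p9, p4} — p4 is true.
  6. {p10, ¬p11} — ¬p11 is true.
  7. {p3, ¬p2} — p3 is true.
  8. {p5, ¬p2, ¬p9} — p5 is true.
  9. {¬p7, p10, ¬p4} — ¬p7 is true.
  10. {¬p8, p11, ¬p7} — ¬p8 is true.
  11. {¬p1, p2} — p2 is true.
  12. {¬p2, p5} — p5 is true.
  13. {¬p10} — ¬p10 is true.
  14. {¬p1, ¬p8, p6} — ¬p8 is true.
  15. {p6, ¬p3, ¬p7} — ¬p7 is true.
  16. {p3, ¬p1, ¬p11} — p3 is true.
  17. {¬p4, ¬p10, p3} — p3 is true.
  18. {¬p1} — ¬p1 is true.
  19. {¬p7, ¬p4, ¬p6} — ¬p7 is true.
  20. {¬p11, ¬p10} — ¬p11 is true.
  21. {p9, ¬p6, ¬p5} — p9 is true.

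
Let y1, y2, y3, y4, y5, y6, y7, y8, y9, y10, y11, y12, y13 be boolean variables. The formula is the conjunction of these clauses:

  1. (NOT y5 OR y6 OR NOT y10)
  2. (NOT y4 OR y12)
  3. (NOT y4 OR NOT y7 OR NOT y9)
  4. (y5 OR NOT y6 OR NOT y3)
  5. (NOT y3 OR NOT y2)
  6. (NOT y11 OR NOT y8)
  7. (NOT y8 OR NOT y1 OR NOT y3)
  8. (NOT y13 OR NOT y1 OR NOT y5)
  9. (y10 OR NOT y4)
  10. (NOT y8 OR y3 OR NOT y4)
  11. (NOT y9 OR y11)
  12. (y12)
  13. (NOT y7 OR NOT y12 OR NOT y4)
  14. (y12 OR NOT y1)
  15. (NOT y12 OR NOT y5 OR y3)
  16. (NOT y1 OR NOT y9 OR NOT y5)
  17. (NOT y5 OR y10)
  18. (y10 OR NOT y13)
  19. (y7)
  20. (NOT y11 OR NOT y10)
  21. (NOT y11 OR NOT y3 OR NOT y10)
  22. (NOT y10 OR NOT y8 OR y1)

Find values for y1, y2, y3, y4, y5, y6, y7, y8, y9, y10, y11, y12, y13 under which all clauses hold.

y1=False  y2=True  y3=False  y4=False  y5=False  y6=False  y7=True  y8=False  y9=False  y10=True  y11=False  y12=True  y13=False

Check each clause:
  1. (y6 OR NOT y5 OR NOT y10) — NOT y5 is true.
  2. (NOT y4 OR y12) — y12 is true.
  3. (NOT y4 OR NOT y7 OR NOT y9) — NOT y4 is true.
  4. (NOT y3 OR NOT y6 OR y5) — NOT y3 is true.
  5. (NOT y3 OR NOT y2) — NOT y3 is true.
  6. (NOT y8 OR NOT y11) — NOT y8 is true.
  7. (NOT y1 OR NOT y8 OR NOT y3) — NOT y8 is true.
  8. (NOT y5 OR NOT y1 OR NOT y13) — NOT y5 is true.
  9. (NOT y4 OR y10) — y10 is true.
  10. (y3 OR NOT y8 OR NOT y4) — NOT y8 is true.
  11. (y11 OR NOT y9) — NOT y9 is true.
  12. (y12) — y12 is true.
  13. (NOT y7 OR NOT y12 OR NOT y4) — NOT y4 is true.
  14. (NOT y1 OR y12) — y12 is true.
  15. (y3 OR NOT y5 OR NOT y12) — NOT y5 is true.
  16. (NOT y9 OR NOT y1 OR NOT y5) — NOT y5 is true.
  17. (y10 OR NOT y5) — y10 is true.
  18. (y10 OR NOT y13) — y10 is true.
  19. (y7) — y7 is true.
  20. (NOT y10 OR NOT y11) — NOT y11 is true.
  21. (NOT y10 OR NOT y3 OR NOT y11) — NOT y3 is true.
  22. (NOT y8 OR NOT y10 OR y1) — NOT y8 is true.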